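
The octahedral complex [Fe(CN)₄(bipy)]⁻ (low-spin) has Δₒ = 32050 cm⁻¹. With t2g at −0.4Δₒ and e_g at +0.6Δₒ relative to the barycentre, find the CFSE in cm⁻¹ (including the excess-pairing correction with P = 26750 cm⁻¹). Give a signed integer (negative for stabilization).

-10600

Ligand charges: 4×(-1) from CN⁻ and 1×(+0) from bipy sum to -4; with overall charge -1, Fe is +3.
Fe is in group 8, so Fe³⁺ is d⁵ (8 − 3 = 5).
Electron filling gives t2g^5 e_g^0.
The orbital stabilization is -2.0Δₒ = -2.0 × 32050 = -64100 cm⁻¹.
Pairing penalty: 2 pairs vs 0 in the high-spin reference → 2 extra × P = 53500 cm⁻¹.
Overall CFSE = -64100 + 53500 = -10600 cm⁻¹.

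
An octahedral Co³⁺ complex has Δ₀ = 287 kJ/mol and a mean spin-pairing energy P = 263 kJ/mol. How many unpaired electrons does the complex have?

Co sits in group 9; removing 3 electrons leaves Co³⁺ with 9 − 3 = 6 d electrons.
Here Δ₀ > P (287 > 263), so the low-spin state is favoured.
Configuration: t₂g⁶ eg⁰.
Unpaired electrons: 0.

0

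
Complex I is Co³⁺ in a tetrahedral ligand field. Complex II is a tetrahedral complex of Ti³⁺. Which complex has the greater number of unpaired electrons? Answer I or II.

I

I: Co is in group 9, so Co³⁺ is d⁶ (9 − 3 = 6); With tetrahedral geometry the complex is necessarily high-spin; e³ t₂³ → 4 unpaired.
II: Ti³⁺: group 4, so d-count = 4 − 3 = 1; With tetrahedral geometry the complex is necessarily high-spin; e¹ t₂⁰ → 1 unpaired.
So I has more unpaired electrons.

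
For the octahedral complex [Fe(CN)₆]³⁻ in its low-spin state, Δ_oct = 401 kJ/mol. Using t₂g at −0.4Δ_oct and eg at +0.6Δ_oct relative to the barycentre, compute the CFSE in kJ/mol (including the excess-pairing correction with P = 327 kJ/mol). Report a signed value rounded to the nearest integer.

-148

Each CN⁻ contributes -1; 6 × (-1) = -6. With overall charge -3, Fe is in the +3 oxidation state.
Group 8 minus oxidation state +3 gives a d⁵ configuration for Fe³⁺.
Configuration: t₂g⁵ eg⁰.
Orbital CFSE = 5(-0.4) + 0(0.6) = -2.0Δ_oct = -2.0 × 401 = -802 kJ/mol.
Relative to high-spin t₂g³ eg² (0 paired), the low-spin configuration has 2 additional pairs, contributing +2 × 327 = +654 kJ/mol.
Overall CFSE = -802 + 654 = -148 kJ/mol.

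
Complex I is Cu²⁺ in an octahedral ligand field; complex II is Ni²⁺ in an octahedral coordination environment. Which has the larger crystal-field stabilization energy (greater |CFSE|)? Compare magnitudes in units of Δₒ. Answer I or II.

I: Cu is in group 11, so Cu²⁺ is d⁹ (11 − 2 = 9); t₂g⁶ eg³, CFSE = -0.6Δₒ.
II: Ni²⁺: group 10, so d-count = 10 − 2 = 8; t₂g⁶ eg², CFSE = -1.2Δₒ.
So II has the larger |CFSE|.

II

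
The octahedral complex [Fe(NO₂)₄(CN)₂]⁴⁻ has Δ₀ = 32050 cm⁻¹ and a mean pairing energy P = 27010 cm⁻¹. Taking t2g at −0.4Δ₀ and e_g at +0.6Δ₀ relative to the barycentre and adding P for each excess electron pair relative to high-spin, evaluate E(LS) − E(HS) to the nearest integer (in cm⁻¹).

-10080

Ligand charges: 4×(-1) from NO₂⁻ and 2×(-1) from CN⁻ sum to -6; with overall charge -4, Fe is +2.
Group 8 minus oxidation state +2 gives a d⁶ configuration for Fe²⁺.
High-spin d⁶ fills as t2g^4 e_g^2 with CFSE 4(−0.4) + 2(+0.6) = -0.4Δ₀ = -12820 cm⁻¹.
For low-spin the configuration is t2g^6 e_g^0: orbital energy -2.4 × 32050 = -76920 cm⁻¹, and 2 additional pairs relative to high-spin add 54020 cm⁻¹, giving -22900 cm⁻¹.
Thus E(LS) − E(HS) = -10080 cm⁻¹.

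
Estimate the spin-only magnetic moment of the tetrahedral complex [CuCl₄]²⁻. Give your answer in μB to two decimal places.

Each Cl⁻ contributes -1; 4 × (-1) = -4. With overall charge -2, Cu is in the +2 oxidation state.
Cu²⁺: group 11, so d-count = 11 − 2 = 9.
With tetrahedral geometry the complex is necessarily high-spin.
Configuration: e^4 t2^5 → 1 unpaired electron.
μ(spin-only) = √[1(1+2)] = √3 ≈ 1.73 μB.

1.73 μB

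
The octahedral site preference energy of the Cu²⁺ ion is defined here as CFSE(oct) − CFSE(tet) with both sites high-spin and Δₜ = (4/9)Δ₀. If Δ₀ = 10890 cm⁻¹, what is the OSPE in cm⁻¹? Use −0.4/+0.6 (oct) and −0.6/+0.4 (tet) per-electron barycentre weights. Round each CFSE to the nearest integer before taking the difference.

-4598

Group 11 minus oxidation state +2 gives a d⁹ configuration for Cu²⁺.
In an octahedral site d⁹ (HS) is t₂g⁶ eg³, giving CFSE(oct) = -0.6Δ₀ = -6534 cm⁻¹.
In a tetrahedral site the filling is e⁴ t₂⁵: CFSE(tet) = -0.4Δₜ = -0.4 × (4/9)(10890) = -1936 cm⁻¹.
OSPE = -6534 − (-1936) = -4598 cm⁻¹.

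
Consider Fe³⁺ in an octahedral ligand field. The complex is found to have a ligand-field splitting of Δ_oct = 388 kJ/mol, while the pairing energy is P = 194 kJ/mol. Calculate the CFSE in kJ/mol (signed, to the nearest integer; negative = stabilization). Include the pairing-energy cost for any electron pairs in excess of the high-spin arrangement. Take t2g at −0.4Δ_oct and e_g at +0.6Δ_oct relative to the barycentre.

Fe³⁺: group 8, so d-count = 8 − 3 = 5.
With Δ_oct > P the complex is low-spin.
Configuration: t2g^5 e_g^0.
Orbital CFSE = -2.0Δ_oct = -2.0 × 388 = -776 kJ/mol.
Excess pairs vs high-spin: 2 − 0 = 2; pairing cost = +388 kJ/mol.
Net CFSE = -776 + 388 = -388 kJ/mol.

-388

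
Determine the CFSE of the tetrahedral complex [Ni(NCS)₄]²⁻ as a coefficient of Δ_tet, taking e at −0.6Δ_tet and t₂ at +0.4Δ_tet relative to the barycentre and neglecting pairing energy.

-0.8 Δ_tet

Each NCS⁻ contributes -1; 4 × (-1) = -4. With overall charge -2, Ni is in the +2 oxidation state.
Group 10 minus oxidation state +2 gives a d⁸ configuration for Ni²⁺.
Tetrahedral splitting is small, so the complex is high-spin.
Configuration: e⁴ t₂⁴.
CFSE = 4(-0.6Δ_tet) + 4(0.4Δ_tet) = -2.4Δ_tet + 1.6Δ_tet = -0.8Δ_tet.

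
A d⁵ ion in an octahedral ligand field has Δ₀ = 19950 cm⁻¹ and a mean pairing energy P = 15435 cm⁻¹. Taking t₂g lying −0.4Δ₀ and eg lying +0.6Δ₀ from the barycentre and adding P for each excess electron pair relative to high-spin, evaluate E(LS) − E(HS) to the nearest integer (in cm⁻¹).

High-spin d⁵ fills as t₂g³ eg² with CFSE 3(−0.4) + 2(+0.6) = 0.0Δ₀ = 0 cm⁻¹.
Low-spin: t₂g⁵ eg⁰, orbital CFSE = -2.0Δ₀ = -39900 cm⁻¹; plus 2 excess pairs × P = +30870 cm⁻¹; total -9030 cm⁻¹.
The difference is -9030 − (0) = -9030 cm⁻¹, so low-spin lies lower.

-9030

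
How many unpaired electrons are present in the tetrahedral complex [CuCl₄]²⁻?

Each Cl⁻ contributes -1; 4 × (-1) = -4. With overall charge -2, Cu is in the +2 oxidation state.
Cu²⁺: group 11, so d-count = 11 − 2 = 9.
With tetrahedral geometry the complex is necessarily high-spin.
Configuration: e⁴ t₂⁵, giving 1 unpaired electron.

1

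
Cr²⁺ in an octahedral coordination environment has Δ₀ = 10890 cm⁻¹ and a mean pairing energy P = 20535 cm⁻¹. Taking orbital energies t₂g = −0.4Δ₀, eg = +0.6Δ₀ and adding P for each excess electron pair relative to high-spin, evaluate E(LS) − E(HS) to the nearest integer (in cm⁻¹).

Group 6 minus oxidation state +2 gives a d⁴ configuration for Cr²⁺.
High-spin d⁴ fills as t₂g³ eg¹ with CFSE 3(−0.4) + 1(+0.6) = -0.6Δ₀ = -6534 cm⁻¹.
Low-spin t₂g⁴ eg⁰ gives -1.6Δ₀ = -17424 cm⁻¹, but forming 1 extra pair costs 1P = 20535 cm⁻¹, so E(LS) = -17424 + 20535 = 3111 cm⁻¹.
E(LS) − E(HS) = 3111 − (-6534) = 9645 cm⁻¹.

9645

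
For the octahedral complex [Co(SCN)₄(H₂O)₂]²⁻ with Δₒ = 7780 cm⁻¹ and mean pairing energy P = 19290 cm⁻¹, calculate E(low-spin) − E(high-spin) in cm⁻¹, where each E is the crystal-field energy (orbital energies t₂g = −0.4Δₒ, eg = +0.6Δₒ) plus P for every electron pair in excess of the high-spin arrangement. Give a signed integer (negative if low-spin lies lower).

11510

Ligand charges: 4×(-1) from SCN⁻ and 2×(+0) from H₂O sum to -4; with overall charge -2, Co is +2.
Co sits in group 9; removing 2 electrons leaves Co²⁺ with 9 − 2 = 7 d electrons.
In the high-spin limit (t₂g⁵ eg²) the orbital term is -0.8Δₒ = -6224 cm⁻¹, with no excess pairing.
For low-spin the configuration is t₂g⁶ eg¹: orbital energy -1.8 × 7780 = -14004 cm⁻¹, and 1 additional pair relative to high-spin adds 19290 cm⁻¹, giving 5286 cm⁻¹.
E(LS) − E(HS) = 5286 − (-6224) = 11510 cm⁻¹.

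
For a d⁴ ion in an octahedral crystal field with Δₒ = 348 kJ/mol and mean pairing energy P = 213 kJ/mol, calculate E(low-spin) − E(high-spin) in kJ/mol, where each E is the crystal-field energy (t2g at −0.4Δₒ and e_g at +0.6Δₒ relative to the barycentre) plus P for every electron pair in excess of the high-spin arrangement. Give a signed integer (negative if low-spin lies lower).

In the high-spin limit (t2g^3 e_g^1) the orbital term is -0.6Δₒ = -209 kJ/mol, with no excess pairing.
Low-spin: t2g^4 e_g^0, orbital CFSE = -1.6Δₒ = -557 kJ/mol; plus 1 excess pair × P = +213 kJ/mol; total -344 kJ/mol.
E(LS) − E(HS) = -344 − (-209) = -135 kJ/mol.

-135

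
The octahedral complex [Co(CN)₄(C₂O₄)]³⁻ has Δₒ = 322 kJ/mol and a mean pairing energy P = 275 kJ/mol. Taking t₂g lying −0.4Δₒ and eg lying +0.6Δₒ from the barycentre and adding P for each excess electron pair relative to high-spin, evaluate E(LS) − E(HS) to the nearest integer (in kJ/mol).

-94

Ligand charges: 4×(-1) from CN⁻ and 1×(-2) from C₂O₄²⁻ sum to -6; with overall charge -3, Co is +3.
Group 9 minus oxidation state +3 gives a d⁶ configuration for Co³⁺.
In the high-spin limit (t₂g⁴ eg²) the orbital term is -0.4Δₒ = -129 kJ/mol, with no excess pairing.
Low-spin: t₂g⁶ eg⁰, orbital CFSE = -2.4Δₒ = -773 kJ/mol; plus 2 excess pairs × P = +550 kJ/mol; total -223 kJ/mol.
Thus E(LS) − E(HS) = -94 kJ/mol.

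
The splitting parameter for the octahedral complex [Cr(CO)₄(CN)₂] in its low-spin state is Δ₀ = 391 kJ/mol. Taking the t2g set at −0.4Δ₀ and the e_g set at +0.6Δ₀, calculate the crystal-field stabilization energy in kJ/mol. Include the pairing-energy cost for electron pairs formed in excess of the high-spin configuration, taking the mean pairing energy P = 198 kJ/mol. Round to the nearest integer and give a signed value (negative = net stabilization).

Ligand charges: 4×(+0) from CO and 2×(-1) from CN⁻ sum to -2; with overall charge +0, Cr is +2.
Group 6 minus oxidation state +2 gives a d⁴ configuration for Cr²⁺.
Configuration: t2g^4 e_g^0.
Orbital CFSE = 4(-0.4) + 0(0.6) = -1.6Δ₀ = -1.6 × 391 = -626 kJ/mol.
Pairing penalty: 1 pair vs 0 in the high-spin reference → 1 extra × P = 198 kJ/mol.
Overall CFSE = -626 + 198 = -428 kJ/mol.

-428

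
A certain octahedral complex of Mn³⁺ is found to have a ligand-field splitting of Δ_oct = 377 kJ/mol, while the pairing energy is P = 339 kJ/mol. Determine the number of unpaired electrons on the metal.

2

Mn sits in group 7; removing 3 electrons leaves Mn³⁺ with 7 − 3 = 4 d electrons.
Here Δ_oct > P (377 > 339), so the low-spin state is favoured.
Configuration: t₂g⁴ eg⁰.
Unpaired electrons: 2.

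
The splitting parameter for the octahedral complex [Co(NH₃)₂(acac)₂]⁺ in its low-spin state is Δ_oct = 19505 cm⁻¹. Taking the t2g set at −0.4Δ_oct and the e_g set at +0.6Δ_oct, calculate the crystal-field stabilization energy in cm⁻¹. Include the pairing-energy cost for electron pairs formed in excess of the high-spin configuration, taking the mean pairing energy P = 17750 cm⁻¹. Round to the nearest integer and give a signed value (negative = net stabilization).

-11312

Ligand charges: 2×(+0) from NH₃ and 2×(-1) from acac⁻ sum to -2; with overall charge +1, Co is +3.
Co³⁺: group 9, so d-count = 9 − 3 = 6.
The d⁶ electrons fill as t2g^6 e_g^0.
Orbital CFSE = 6(-0.4) + 0(0.6) = -2.4Δ_oct = -2.4 × 19505 = -46812 cm⁻¹.
Relative to high-spin t2g^4 e_g^2 (1 paired), the low-spin configuration has 2 additional pairs, contributing +2 × 17750 = +35500 cm⁻¹.
Overall CFSE = -46812 + 35500 = -11312 cm⁻¹.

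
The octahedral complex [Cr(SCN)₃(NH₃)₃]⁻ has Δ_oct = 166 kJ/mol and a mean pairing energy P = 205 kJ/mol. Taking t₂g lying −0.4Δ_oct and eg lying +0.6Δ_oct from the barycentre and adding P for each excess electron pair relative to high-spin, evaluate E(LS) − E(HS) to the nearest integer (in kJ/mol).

Ligand charges: 3×(-1) from SCN⁻ and 3×(+0) from NH₃ sum to -3; with overall charge -1, Cr is +2.
Cr is in group 6, so Cr²⁺ is d⁴ (6 − 2 = 4).
High-spin d⁴ fills as t₂g³ eg¹ with CFSE 3(−0.4) + 1(+0.6) = -0.6Δ_oct = -100 kJ/mol.
For low-spin the configuration is t₂g⁴ eg⁰: orbital energy -1.6 × 166 = -266 kJ/mol, and 1 additional pair relative to high-spin adds 205 kJ/mol, giving -61 kJ/mol.
E(LS) − E(HS) = -61 − (-100) = 39 kJ/mol.

39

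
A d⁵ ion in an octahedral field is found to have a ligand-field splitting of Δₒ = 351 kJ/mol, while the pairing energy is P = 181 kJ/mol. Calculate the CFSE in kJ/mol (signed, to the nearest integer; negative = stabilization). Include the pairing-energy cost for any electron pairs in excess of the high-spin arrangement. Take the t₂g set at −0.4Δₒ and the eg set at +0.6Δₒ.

-340

Here Δₒ > P (351 > 181), so the low-spin state is favoured.
Filling d⁵ accordingly: t₂g⁵ eg⁰.
Orbital CFSE = -2.0Δₒ = -2.0 × 351 = -702 kJ/mol.
Excess pairs vs high-spin: 2 − 0 = 2; pairing cost = +362 kJ/mol.
Net CFSE = -702 + 362 = -340 kJ/mol.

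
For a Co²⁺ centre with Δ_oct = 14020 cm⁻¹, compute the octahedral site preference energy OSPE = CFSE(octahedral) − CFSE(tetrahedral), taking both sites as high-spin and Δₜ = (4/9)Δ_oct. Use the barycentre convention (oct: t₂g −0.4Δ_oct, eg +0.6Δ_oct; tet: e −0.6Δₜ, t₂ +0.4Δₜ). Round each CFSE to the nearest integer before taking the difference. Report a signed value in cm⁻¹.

-3739

Co sits in group 9; removing 2 electrons leaves Co²⁺ with 9 − 2 = 7 d electrons.
In an octahedral site d⁷ (HS) is t2g^5 e_g^2, giving CFSE(oct) = -0.8Δ_oct = -11216 cm⁻¹.
In a tetrahedral site the filling is e^4 t2^3: CFSE(tet) = -1.2Δₜ = -1.2 × (4/9)(14020) = -7477 cm⁻¹.
Subtracting, OSPE = -11216 − (-7477) = -3739 cm⁻¹.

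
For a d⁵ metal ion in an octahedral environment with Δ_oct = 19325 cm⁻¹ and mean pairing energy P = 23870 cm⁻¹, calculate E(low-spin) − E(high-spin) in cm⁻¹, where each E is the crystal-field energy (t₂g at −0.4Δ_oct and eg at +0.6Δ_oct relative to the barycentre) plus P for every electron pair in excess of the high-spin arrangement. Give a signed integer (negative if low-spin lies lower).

In the high-spin limit (t₂g³ eg²) the orbital term is 0.0Δ_oct = 0 cm⁻¹, with no excess pairing.
Low-spin: t₂g⁵ eg⁰, orbital CFSE = -2.0Δ_oct = -38650 cm⁻¹; plus 2 excess pairs × P = +47740 cm⁻¹; total 9090 cm⁻¹.
E(LS) − E(HS) = 9090 − (0) = 9090 cm⁻¹.

9090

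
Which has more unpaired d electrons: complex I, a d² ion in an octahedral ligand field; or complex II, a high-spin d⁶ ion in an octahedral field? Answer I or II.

II

I: For octahedral d² the high- and low-spin configurations coincide; t₂g² eg⁰ → 2 unpaired.
II: t₂g⁴ eg² → 4 unpaired.
So II has more unpaired electrons.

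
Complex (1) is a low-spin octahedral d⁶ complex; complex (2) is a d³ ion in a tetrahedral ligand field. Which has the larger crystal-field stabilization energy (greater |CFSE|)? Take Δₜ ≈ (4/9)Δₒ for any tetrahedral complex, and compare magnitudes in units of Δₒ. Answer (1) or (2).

(1)

(1): t2g^6 e_g^0, CFSE = -2.4Δₒ.
(2): Tetrahedral splitting is small, so the complex is high-spin; e² t₂¹, CFSE = -0.8Δₜ ≈ -0.36Δₒ.
So (1) has the larger |CFSE|.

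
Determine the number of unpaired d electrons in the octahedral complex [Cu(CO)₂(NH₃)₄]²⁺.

Ligand charges: 2×(+0) from CO and 4×(+0) from NH₃ sum to +0; with overall charge +2, Cu is +2.
Group 11 minus oxidation state +2 gives a d⁹ configuration for Cu²⁺.
Configuration: t₂g⁶ eg³, giving 1 unpaired electron.

1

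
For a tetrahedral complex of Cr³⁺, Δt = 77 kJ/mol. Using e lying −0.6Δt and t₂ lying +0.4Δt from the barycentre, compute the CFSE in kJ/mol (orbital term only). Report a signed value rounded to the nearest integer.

Cr³⁺: group 6, so d-count = 6 − 3 = 3.
Tetrahedral splitting is small, so the complex is high-spin.
Electron filling gives e² t₂¹.
CFSE(orbital) = 2×(-0.6Δt) + 1×(0.4Δt) = -0.8Δt; with Δt = 77 kJ/mol that is -62 kJ/mol.

-62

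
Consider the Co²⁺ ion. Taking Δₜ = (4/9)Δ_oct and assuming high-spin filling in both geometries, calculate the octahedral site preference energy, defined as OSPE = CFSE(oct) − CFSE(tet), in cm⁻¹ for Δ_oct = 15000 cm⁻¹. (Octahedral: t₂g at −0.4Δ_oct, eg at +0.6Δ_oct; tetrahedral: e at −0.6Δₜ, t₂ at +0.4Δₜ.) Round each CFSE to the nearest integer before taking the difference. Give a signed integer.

-4000

Co sits in group 9; removing 2 electrons leaves Co²⁺ with 9 − 2 = 7 d electrons.
Octahedral high-spin t₂g⁵ eg²: CFSE = -0.8 × 15000 = -12000 cm⁻¹.
Tetrahedral: e⁴ t₂³, CFSE = 4(−0.6) + 3(+0.4) = -1.2Δₜ = -1.2 × (4/9) × 15000 = -8000 cm⁻¹.
Subtracting, OSPE = -12000 − (-8000) = -4000 cm⁻¹.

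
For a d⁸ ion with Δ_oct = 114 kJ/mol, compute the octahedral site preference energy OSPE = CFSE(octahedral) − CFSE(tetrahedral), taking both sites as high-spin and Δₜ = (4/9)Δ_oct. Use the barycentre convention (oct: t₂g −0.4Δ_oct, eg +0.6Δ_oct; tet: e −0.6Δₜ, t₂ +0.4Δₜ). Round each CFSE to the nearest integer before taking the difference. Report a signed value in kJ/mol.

-96

Octahedral high-spin t₂g⁶ eg²: CFSE = -1.2 × 114 = -137 kJ/mol.
In a tetrahedral site the filling is e⁴ t₂⁴: CFSE(tet) = -0.8Δₜ = -0.8 × (4/9)(114) = -41 kJ/mol.
OSPE = -137 − (-41) = -96 kJ/mol.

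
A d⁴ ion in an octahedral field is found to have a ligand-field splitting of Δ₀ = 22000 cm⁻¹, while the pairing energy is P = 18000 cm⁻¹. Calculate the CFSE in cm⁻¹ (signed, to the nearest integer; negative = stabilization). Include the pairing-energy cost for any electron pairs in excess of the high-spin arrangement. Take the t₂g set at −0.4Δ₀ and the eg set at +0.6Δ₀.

-17200

Since Δ₀ = 22000 cm⁻¹ > P = 18000 cm⁻¹, the complex adopts the low-spin configuration.
That gives t₂g⁴ eg⁰.
Orbital CFSE = -1.6Δ₀ = -1.6 × 22000 = -35200 cm⁻¹.
Excess pairs vs high-spin: 1 − 0 = 1; pairing cost = +18000 cm⁻¹.
Net CFSE = -35200 + 18000 = -17200 cm⁻¹.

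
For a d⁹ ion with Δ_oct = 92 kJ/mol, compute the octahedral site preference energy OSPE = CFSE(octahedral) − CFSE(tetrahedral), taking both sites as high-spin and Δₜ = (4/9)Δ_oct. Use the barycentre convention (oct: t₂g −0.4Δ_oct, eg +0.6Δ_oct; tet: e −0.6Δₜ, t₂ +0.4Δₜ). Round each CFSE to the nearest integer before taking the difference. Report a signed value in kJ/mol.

-39

In an octahedral site d⁹ (HS) is t2g^6 e_g^3, giving CFSE(oct) = -0.6Δ_oct = -55 kJ/mol.
Tetrahedral e^4 t2^5 gives -0.4Δₜ = -0.4 × (4/9) × 92 = -16 kJ/mol.
OSPE = CFSE(oct) − CFSE(tet) = -55 − (-16) = -39 kJ/mol.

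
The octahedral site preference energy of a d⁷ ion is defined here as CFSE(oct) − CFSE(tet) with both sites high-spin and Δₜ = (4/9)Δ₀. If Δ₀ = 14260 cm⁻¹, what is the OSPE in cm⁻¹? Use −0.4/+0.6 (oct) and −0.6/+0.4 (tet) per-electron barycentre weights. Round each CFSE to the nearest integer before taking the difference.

-3803

Octahedral (high-spin): t2g^5 e_g^2, CFSE = 5(−0.4) + 2(+0.6) = -0.8Δ₀ = -0.8 × 14260 = -11408 cm⁻¹.
In a tetrahedral site the filling is e^4 t2^3: CFSE(tet) = -1.2Δₜ = -1.2 × (4/9)(14260) = -7605 cm⁻¹.
OSPE = CFSE(oct) − CFSE(tet) = -11408 − (-7605) = -3803 cm⁻¹.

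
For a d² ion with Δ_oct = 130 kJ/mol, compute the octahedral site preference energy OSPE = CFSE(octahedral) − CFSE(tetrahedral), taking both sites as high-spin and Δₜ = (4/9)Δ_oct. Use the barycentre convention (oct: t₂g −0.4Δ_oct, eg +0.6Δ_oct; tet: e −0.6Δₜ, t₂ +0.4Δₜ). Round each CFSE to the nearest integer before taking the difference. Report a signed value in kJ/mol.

Octahedral high-spin t2g^2 e_g^0: CFSE = -0.8 × 130 = -104 kJ/mol.
In a tetrahedral site the filling is e^2 t2^0: CFSE(tet) = -1.2Δₜ = -1.2 × (4/9)(130) = -69 kJ/mol.
OSPE = -104 − (-69) = -35 kJ/mol.

-35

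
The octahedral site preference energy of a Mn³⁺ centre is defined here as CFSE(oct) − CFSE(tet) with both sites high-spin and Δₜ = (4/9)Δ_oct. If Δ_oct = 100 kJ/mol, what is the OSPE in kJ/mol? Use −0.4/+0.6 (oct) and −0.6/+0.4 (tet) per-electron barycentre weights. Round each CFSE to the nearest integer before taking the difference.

Mn sits in group 7; removing 3 electrons leaves Mn³⁺ with 7 − 3 = 4 d electrons.
In an octahedral site d⁴ (HS) is t₂g³ eg¹, giving CFSE(oct) = -0.6Δ_oct = -60 kJ/mol.
In a tetrahedral site the filling is e² t₂²: CFSE(tet) = -0.4Δₜ = -0.4 × (4/9)(100) = -18 kJ/mol.
OSPE = CFSE(oct) − CFSE(tet) = -60 − (-18) = -42 kJ/mol.

-42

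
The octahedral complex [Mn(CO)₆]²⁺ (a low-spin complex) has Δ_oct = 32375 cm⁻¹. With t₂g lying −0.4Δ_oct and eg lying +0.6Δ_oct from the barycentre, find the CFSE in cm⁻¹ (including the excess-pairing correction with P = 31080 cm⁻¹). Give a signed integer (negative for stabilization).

-2590

CO is neutral, so the +2 overall charge sits on Mn: oxidation state +2.
Group 7 minus oxidation state +2 gives a d⁵ configuration for Mn²⁺.
The d⁵ electrons fill as t₂g⁵ eg⁰.
CFSE(orbital) = 5×(-0.4Δ_oct) + 0×(0.6Δ_oct) = -2.0Δ_oct; with Δ_oct = 32375 cm⁻¹ that is -64750 cm⁻¹.
High-spin d⁵ would be t₂g³ eg² with 0 pairs; low-spin has 2, so 2 excess pairs cost +2P = +62160 cm⁻¹.
Overall CFSE = -64750 + 62160 = -2590 cm⁻¹.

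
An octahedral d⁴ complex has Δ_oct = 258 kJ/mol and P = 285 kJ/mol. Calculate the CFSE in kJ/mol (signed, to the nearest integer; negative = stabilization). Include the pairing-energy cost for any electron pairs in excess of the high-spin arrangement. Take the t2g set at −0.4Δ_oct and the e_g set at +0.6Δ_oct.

With Δ_oct < P the complex is high-spin.
That gives t2g^3 e_g^1.
Orbital CFSE = -0.6Δ_oct = -0.6 × 258 = -155 kJ/mol.
High-spin has no excess pairs, so no pairing correction applies.

-155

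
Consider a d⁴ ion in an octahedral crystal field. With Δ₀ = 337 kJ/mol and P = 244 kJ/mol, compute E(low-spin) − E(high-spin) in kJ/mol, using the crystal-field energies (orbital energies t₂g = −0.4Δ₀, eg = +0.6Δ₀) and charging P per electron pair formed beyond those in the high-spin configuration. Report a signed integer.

-93

In the high-spin limit (t₂g³ eg¹) the orbital term is -0.6Δ₀ = -202 kJ/mol, with no excess pairing.
For low-spin the configuration is t₂g⁴ eg⁰: orbital energy -1.6 × 337 = -539 kJ/mol, and 1 additional pair relative to high-spin adds 244 kJ/mol, giving -295 kJ/mol.
The difference is -295 − (-202) = -93 kJ/mol, so low-spin lies lower.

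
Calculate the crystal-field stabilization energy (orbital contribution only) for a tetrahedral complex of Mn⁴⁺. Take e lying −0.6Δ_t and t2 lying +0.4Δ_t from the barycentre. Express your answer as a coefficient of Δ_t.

-0.8 Δ_t

Mn⁴⁺: group 7, so d-count = 7 − 4 = 3.
With tetrahedral geometry the complex is necessarily high-spin.
Configuration: e^2 t2^1.
CFSE = 2(-0.6Δ_t) + 1(0.4Δ_t) = -1.2Δ_t + 0.4Δ_t = -0.8Δ_t.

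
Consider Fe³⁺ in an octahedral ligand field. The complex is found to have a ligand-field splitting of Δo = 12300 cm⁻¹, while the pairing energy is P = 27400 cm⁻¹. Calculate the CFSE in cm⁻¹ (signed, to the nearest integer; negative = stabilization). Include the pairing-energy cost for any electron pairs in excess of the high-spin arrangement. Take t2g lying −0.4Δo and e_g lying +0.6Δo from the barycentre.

Group 8 minus oxidation state +3 gives a d⁵ configuration for Fe³⁺.
Since Δo = 12300 cm⁻¹ < P = 27400 cm⁻¹, the complex adopts the high-spin configuration.
Configuration: t2g^3 e_g^2.
Orbital CFSE = 0.0Δo = 0.0 × 12300 = 0 cm⁻¹.
High-spin has no excess pairs, so no pairing correction applies.

0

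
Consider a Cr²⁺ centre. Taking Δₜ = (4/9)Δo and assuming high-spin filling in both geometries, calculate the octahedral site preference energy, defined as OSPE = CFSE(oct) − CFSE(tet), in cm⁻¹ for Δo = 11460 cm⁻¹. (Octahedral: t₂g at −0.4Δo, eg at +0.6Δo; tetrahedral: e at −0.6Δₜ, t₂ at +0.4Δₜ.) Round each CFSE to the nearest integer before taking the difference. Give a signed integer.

-4839

Cr²⁺: group 6, so d-count = 6 − 2 = 4.
In an octahedral site d⁴ (HS) is t₂g³ eg¹, giving CFSE(oct) = -0.6Δo = -6876 cm⁻¹.
Tetrahedral e² t₂² gives -0.4Δₜ = -0.4 × (4/9) × 11460 = -2037 cm⁻¹.
Subtracting, OSPE = -6876 − (-2037) = -4839 cm⁻¹.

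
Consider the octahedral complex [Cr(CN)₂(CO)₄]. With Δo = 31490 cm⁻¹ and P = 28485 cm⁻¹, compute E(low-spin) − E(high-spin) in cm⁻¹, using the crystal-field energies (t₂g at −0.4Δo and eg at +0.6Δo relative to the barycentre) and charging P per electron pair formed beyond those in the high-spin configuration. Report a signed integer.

-3005

Ligand charges: 2×(-1) from CN⁻ and 4×(+0) from CO sum to -2; with overall charge +0, Cr is +2.
Cr sits in group 6; removing 2 electrons leaves Cr²⁺ with 6 − 2 = 4 d electrons.
High-spin d⁴ fills as t₂g³ eg¹ with CFSE 3(−0.4) + 1(+0.6) = -0.6Δo = -18894 cm⁻¹.
For low-spin the configuration is t₂g⁴ eg⁰: orbital energy -1.6 × 31490 = -50384 cm⁻¹, and 1 additional pair relative to high-spin adds 28485 cm⁻¹, giving -21899 cm⁻¹.
Thus E(LS) − E(HS) = -3005 cm⁻¹.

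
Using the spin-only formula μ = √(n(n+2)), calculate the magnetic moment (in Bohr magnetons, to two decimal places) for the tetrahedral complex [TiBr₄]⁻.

1.73 Bohr magnetons

Each Br⁻ contributes -1; 4 × (-1) = -4. With overall charge -1, Ti is in the +3 oxidation state.
Ti sits in group 4; removing 3 electrons leaves Ti³⁺ with 4 − 3 = 1 d electrons.
Tetrahedral fields are weak (Δₜ ≈ 4/9 Δₒ), so electrons fill high-spin.
Configuration: e^1 t2^0 → 1 unpaired electron.
μ(spin-only) = √[1(1+2)] = √3 ≈ 1.73 Bohr magnetons.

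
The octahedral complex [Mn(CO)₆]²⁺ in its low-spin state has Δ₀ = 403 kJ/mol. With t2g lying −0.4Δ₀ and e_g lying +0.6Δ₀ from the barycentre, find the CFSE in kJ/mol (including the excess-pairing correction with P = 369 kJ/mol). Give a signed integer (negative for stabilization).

-68

CO is neutral, so the +2 overall charge sits on Mn: oxidation state +2.
Mn is in group 7, so Mn²⁺ is d⁵ (7 − 2 = 5).
Electron filling gives t2g^5 e_g^0.
The orbital stabilization is -2.0Δ₀ = -2.0 × 403 = -806 kJ/mol.
Pairing penalty: 2 pairs vs 0 in the high-spin reference → 2 extra × P = 738 kJ/mol.
Combining: -806 + 738 = -68 kJ/mol.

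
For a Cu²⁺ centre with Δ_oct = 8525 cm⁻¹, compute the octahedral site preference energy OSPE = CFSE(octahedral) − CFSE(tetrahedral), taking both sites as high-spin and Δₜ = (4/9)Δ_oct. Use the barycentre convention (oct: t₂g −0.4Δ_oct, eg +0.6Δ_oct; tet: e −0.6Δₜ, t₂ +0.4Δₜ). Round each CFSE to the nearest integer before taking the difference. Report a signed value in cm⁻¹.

Cu is in group 11, so Cu²⁺ is d⁹ (11 − 2 = 9).
Octahedral (high-spin): t₂g⁶ eg³, CFSE = 6(−0.4) + 3(+0.6) = -0.6Δ_oct = -0.6 × 8525 = -5115 cm⁻¹.
Tetrahedral: e⁴ t₂⁵, CFSE = 4(−0.6) + 5(+0.4) = -0.4Δₜ = -0.4 × (4/9) × 8525 = -1516 cm⁻¹.
OSPE = -5115 − (-1516) = -3599 cm⁻¹.

-3599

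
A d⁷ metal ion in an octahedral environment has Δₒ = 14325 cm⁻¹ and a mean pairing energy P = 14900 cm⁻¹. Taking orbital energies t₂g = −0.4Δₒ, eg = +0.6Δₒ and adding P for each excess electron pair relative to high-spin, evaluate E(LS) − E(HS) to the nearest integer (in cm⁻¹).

575

High-spin: t₂g⁵ eg², CFSE = -0.8Δₒ = -11460 cm⁻¹.
Low-spin: t₂g⁶ eg¹, orbital CFSE = -1.8Δₒ = -25785 cm⁻¹; plus 1 excess pair × P = +14900 cm⁻¹; total -10885 cm⁻¹.
Thus E(LS) − E(HS) = 575 cm⁻¹.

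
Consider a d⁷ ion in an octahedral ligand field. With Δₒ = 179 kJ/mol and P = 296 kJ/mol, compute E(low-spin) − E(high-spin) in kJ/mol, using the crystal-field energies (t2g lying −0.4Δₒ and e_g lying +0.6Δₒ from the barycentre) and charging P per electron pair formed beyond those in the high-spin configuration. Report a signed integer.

In the high-spin limit (t2g^5 e_g^2) the orbital term is -0.8Δₒ = -143 kJ/mol, with no excess pairing.
Low-spin t2g^6 e_g^1 gives -1.8Δₒ = -322 kJ/mol, but forming 1 extra pair costs 1P = 296 kJ/mol, so E(LS) = -322 + 296 = -26 kJ/mol.
The difference is -26 − (-143) = 117 kJ/mol, so high-spin lies lower.

117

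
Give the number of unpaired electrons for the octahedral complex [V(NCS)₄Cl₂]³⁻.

Ligand charges: 4×(-1) from NCS⁻ and 2×(-1) from Cl⁻ sum to -6; with overall charge -3, V is +3.
V is in group 5, so V³⁺ is d² (5 − 3 = 2).
Configuration: t₂g² eg⁰, giving 2 unpaired electrons.

2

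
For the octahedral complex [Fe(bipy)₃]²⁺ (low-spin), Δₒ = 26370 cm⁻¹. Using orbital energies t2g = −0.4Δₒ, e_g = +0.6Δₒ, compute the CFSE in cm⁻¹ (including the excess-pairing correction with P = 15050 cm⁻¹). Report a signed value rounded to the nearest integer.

-33188

bipy is neutral, so the +2 overall charge sits on Fe: oxidation state +2.
Fe is in group 8, so Fe²⁺ is d⁶ (8 − 2 = 6).
Configuration: t2g^6 e_g^0.
Orbital CFSE = 6(-0.4) + 0(0.6) = -2.4Δₒ = -2.4 × 26370 = -63288 cm⁻¹.
High-spin d⁶ would be t2g^4 e_g^2 with 1 pair; low-spin has 3, so 2 excess pairs cost +2P = +30100 cm⁻¹.
Combining: -63288 + 30100 = -33188 cm⁻¹.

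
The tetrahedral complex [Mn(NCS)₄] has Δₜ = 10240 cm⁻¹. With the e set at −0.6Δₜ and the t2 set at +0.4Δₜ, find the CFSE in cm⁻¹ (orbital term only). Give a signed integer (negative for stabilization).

-8192

Each NCS⁻ contributes -1; 4 × (-1) = -4. With overall charge +0, Mn is in the +4 oxidation state.
Mn is in group 7, so Mn⁴⁺ is d³ (7 − 4 = 3).
Tetrahedral fields are weak (Δₜ ≈ 4/9 Δₒ), so electrons fill high-spin.
Configuration: e^2 t2^1.
The orbital stabilization is -0.8Δₜ = -0.8 × 10240 = -8192 cm⁻¹.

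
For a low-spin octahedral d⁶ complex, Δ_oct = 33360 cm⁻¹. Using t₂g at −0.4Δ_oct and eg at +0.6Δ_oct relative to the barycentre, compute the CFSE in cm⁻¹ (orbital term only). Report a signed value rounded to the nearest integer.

The d⁶ electrons fill as t₂g⁶ eg⁰.
Orbital CFSE = 6(-0.4) + 0(0.6) = -2.4Δ_oct = -2.4 × 33360 = -80064 cm⁻¹.

-80064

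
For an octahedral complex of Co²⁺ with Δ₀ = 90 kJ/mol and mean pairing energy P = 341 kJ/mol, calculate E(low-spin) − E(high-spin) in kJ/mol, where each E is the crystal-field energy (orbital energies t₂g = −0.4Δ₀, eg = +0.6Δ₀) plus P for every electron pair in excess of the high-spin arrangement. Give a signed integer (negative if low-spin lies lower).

Co sits in group 9; removing 2 electrons leaves Co²⁺ with 9 − 2 = 7 d electrons.
High-spin d⁷ fills as t₂g⁵ eg² with CFSE 5(−0.4) + 2(+0.6) = -0.8Δ₀ = -72 kJ/mol.
For low-spin the configuration is t₂g⁶ eg¹: orbital energy -1.8 × 90 = -162 kJ/mol, and 1 additional pair relative to high-spin adds 341 kJ/mol, giving 179 kJ/mol.
Thus E(LS) − E(HS) = 251 kJ/mol.

251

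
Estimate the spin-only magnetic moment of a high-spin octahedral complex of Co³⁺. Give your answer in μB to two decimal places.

4.90 μB

Co is in group 9, so Co³⁺ is d⁶ (9 − 3 = 6).
Configuration: t2g^4 e_g^2 → 4 unpaired electrons.
μ(spin-only) = √[4(4+2)] = √24 ≈ 4.90 μB.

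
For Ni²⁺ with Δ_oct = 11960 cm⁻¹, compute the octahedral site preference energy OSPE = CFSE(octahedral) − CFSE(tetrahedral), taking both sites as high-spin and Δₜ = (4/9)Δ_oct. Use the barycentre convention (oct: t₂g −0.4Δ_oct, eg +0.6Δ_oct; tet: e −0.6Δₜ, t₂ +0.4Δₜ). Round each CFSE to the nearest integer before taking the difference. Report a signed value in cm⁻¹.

-10100

Ni²⁺: group 10, so d-count = 10 − 2 = 8.
Octahedral (high-spin): t2g^6 e_g^2, CFSE = 6(−0.4) + 2(+0.6) = -1.2Δ_oct = -1.2 × 11960 = -14352 cm⁻¹.
Tetrahedral: e^4 t2^4, CFSE = 4(−0.6) + 4(+0.4) = -0.8Δₜ = -0.8 × (4/9) × 11960 = -4252 cm⁻¹.
OSPE = CFSE(oct) − CFSE(tet) = -14352 − (-4252) = -10100 cm⁻¹.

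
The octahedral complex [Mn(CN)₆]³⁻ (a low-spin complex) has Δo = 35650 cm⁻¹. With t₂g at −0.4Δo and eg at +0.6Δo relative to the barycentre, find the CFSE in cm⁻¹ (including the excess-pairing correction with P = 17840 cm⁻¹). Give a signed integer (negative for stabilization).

Each CN⁻ contributes -1; 6 × (-1) = -6. With overall charge -3, Mn is in the +3 oxidation state.
Mn³⁺: group 7, so d-count = 7 − 3 = 4.
Configuration: t₂g⁴ eg⁰.
Orbital CFSE = 4(-0.4) + 0(0.6) = -1.6Δo = -1.6 × 35650 = -57040 cm⁻¹.
Pairing penalty: 1 pair vs 0 in the high-spin reference → 1 extra × P = 17840 cm⁻¹.
Net CFSE = -57040 + 17840 = -39200 cm⁻¹.

-39200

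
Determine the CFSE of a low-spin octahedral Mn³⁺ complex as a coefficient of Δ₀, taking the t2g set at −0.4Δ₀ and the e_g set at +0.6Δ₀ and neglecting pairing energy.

-1.6 Δ₀

Mn is in group 7, so Mn³⁺ is d⁴ (7 − 3 = 4).
Configuration: t2g^4 e_g^0.
CFSE = 4(-0.4Δ₀) + 0(0.6Δ₀) = -1.6Δ₀ + 0.0Δ₀ = -1.6Δ₀.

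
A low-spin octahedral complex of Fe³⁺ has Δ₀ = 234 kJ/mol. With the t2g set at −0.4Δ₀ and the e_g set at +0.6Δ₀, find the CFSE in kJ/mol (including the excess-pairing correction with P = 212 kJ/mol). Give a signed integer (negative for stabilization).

Fe is in group 8, so Fe³⁺ is d⁵ (8 − 3 = 5).
Configuration: t2g^5 e_g^0.
Orbital CFSE = 5(-0.4) + 0(0.6) = -2.0Δ₀ = -2.0 × 234 = -468 kJ/mol.
High-spin d⁵ would be t2g^3 e_g^2 with 0 pairs; low-spin has 2, so 2 excess pairs cost +2P = +424 kJ/mol.
Net CFSE = -468 + 424 = -44 kJ/mol.

-44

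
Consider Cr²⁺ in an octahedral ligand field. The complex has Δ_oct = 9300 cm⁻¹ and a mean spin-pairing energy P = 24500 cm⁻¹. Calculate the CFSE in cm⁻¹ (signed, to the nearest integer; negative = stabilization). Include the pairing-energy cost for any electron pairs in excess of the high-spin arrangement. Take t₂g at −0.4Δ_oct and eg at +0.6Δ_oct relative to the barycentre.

-5580

Cr²⁺: group 6, so d-count = 6 − 2 = 4.
Here Δ_oct < P (9300 < 24500), so the high-spin state is favoured.
Configuration: t₂g³ eg¹.
Orbital CFSE = -0.6Δ_oct = -0.6 × 9300 = -5580 cm⁻¹.
High-spin has no excess pairs, so no pairing correction applies.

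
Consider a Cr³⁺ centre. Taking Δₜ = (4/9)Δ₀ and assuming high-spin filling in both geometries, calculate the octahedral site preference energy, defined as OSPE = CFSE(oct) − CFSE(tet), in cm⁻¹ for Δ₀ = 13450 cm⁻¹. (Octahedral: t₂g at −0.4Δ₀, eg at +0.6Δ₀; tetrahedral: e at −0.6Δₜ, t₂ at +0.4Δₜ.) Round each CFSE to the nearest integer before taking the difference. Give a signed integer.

-11358

Cr sits in group 6; removing 3 electrons leaves Cr³⁺ with 6 − 3 = 3 d electrons.
Octahedral high-spin t₂g³ eg⁰: CFSE = -1.2 × 13450 = -16140 cm⁻¹.
In a tetrahedral site the filling is e² t₂¹: CFSE(tet) = -0.8Δₜ = -0.8 × (4/9)(13450) = -4782 cm⁻¹.
OSPE = CFSE(oct) − CFSE(tet) = -16140 − (-4782) = -11358 cm⁻¹.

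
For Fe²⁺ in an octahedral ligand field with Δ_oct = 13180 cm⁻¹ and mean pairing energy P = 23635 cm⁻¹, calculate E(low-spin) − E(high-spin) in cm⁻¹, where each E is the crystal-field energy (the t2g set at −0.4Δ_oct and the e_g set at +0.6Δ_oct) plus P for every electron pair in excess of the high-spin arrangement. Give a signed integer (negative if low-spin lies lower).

20910

Fe sits in group 8; removing 2 electrons leaves Fe²⁺ with 8 − 2 = 6 d electrons.
In the high-spin limit (t2g^4 e_g^2) the orbital term is -0.4Δ_oct = -5272 cm⁻¹, with no excess pairing.
Low-spin t2g^6 e_g^0 gives -2.4Δ_oct = -31632 cm⁻¹, but forming 2 extra pairs costs 2P = 47270 cm⁻¹, so E(LS) = -31632 + 47270 = 15638 cm⁻¹.
The difference is 15638 − (-5272) = 20910 cm⁻¹, so high-spin lies lower.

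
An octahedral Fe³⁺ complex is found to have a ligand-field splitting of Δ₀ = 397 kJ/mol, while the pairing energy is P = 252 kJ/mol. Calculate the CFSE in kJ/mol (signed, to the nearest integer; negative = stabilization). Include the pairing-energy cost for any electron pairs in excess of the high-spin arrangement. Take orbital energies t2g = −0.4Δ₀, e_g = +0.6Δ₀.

-290

Fe³⁺: group 8, so d-count = 8 − 3 = 5.
With Δ₀ > P the complex is low-spin.
Configuration: t2g^5 e_g^0.
Orbital CFSE = -2.0Δ₀ = -2.0 × 397 = -794 kJ/mol.
Excess pairs vs high-spin: 2 − 0 = 2; pairing cost = +504 kJ/mol.
Net CFSE = -794 + 504 = -290 kJ/mol.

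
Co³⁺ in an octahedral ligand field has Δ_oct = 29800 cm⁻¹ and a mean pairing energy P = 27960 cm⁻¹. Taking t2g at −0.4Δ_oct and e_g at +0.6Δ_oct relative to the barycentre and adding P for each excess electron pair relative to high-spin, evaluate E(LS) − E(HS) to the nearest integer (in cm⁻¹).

Co is in group 9, so Co³⁺ is d⁶ (9 − 3 = 6).
High-spin: t2g^4 e_g^2, CFSE = -0.4Δ_oct = -11920 cm⁻¹.
Low-spin t2g^6 e_g^0 gives -2.4Δ_oct = -71520 cm⁻¹, but forming 2 extra pairs costs 2P = 55920 cm⁻¹, so E(LS) = -71520 + 55920 = -15600 cm⁻¹.
The difference is -15600 − (-11920) = -3680 cm⁻¹, so low-spin lies lower.

-3680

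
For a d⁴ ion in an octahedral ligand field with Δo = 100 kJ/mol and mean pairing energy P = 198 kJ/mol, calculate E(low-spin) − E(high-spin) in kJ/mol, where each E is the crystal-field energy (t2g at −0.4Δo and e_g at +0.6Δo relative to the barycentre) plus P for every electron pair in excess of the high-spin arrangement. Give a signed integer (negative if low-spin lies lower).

High-spin d⁴ fills as t2g^3 e_g^1 with CFSE 3(−0.4) + 1(+0.6) = -0.6Δo = -60 kJ/mol.
For low-spin the configuration is t2g^4 e_g^0: orbital energy -1.6 × 100 = -160 kJ/mol, and 1 additional pair relative to high-spin adds 198 kJ/mol, giving 38 kJ/mol.
The difference is 38 − (-60) = 98 kJ/mol, so high-spin lies lower.

98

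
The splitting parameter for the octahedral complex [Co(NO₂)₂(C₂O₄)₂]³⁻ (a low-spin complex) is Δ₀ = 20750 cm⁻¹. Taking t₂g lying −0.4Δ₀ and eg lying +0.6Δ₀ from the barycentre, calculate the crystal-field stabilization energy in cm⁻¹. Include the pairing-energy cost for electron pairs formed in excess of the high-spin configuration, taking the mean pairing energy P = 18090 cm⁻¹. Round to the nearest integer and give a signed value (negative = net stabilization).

-13620

Ligand charges: 2×(-1) from NO₂⁻ and 2×(-2) from C₂O₄²⁻ sum to -6; with overall charge -3, Co is +3.
Co³⁺: group 9, so d-count = 9 − 3 = 6.
The d⁶ electrons fill as t₂g⁶ eg⁰.
The orbital stabilization is -2.4Δ₀ = -2.4 × 20750 = -49800 cm⁻¹.
Relative to high-spin t₂g⁴ eg² (1 paired), the low-spin configuration has 2 additional pairs, contributing +2 × 18090 = +36180 cm⁻¹.
Net CFSE = -49800 + 36180 = -13620 cm⁻¹.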